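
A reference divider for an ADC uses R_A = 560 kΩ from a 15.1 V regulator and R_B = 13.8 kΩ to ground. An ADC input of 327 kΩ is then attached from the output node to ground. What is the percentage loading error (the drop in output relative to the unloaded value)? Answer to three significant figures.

The divider's output (Thévenin) resistance is R_A‖R_B = 13.47 kΩ.
Fractional drop under load = R_th/(R_th + R_L) = 13.47 / (13.47 + 327) = 0.03956.
So the output falls by 3.96 %.

3.96 %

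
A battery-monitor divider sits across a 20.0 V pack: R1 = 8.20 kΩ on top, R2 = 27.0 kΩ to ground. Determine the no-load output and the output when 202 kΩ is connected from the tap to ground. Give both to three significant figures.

Open-circuit: V = 20.0 × 27.0/(8.20 + 27.0) = 15.3 V.
With the load, R2 becomes R2‖R_L = 23.82 kΩ, so V = 20.0 × 23.82/32.02 = 14.9 V.

Unloaded: 15.3 V; loaded: 14.9 V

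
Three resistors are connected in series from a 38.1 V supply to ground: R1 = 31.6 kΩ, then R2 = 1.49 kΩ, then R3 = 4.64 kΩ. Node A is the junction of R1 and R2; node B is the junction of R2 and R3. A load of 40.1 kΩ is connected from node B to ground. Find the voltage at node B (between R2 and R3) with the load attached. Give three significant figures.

V ≈ 4.25 V

At node B, R3 is in parallel with the load: R3‖R_L = 4.159 kΩ.
Below node A the resistance is R2 + (R3‖R_L) = 5.649 kΩ, so V_A = 38.1 × 5.649/37.25 = 5.778 V.
Then V_B = V_A × (R3‖R_L)/(R2 + R3‖R_L) = 5.778 × 4.159/5.649 = 4.25 V.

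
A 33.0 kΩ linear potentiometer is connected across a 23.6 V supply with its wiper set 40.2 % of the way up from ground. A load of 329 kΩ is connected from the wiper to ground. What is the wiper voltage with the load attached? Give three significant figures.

V ≈ 9.26 V

The wiper splits the pot into (1−α)R = 19.73 kΩ above and αR = 13.27 kΩ below.
Lower section ‖ load = 12.75 kΩ.
V_wiper = 23.6 × 12.75/(19.73 + 12.75) = 9.26 V.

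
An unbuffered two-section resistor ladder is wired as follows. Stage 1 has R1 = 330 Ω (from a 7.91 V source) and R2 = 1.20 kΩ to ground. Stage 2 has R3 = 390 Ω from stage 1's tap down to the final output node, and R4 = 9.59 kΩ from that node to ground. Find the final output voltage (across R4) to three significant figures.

V_out ≈ 5.81 V

Stage 2 presents R3+R4 = 9980 Ω as a load on stage 1's tap.
Stage 1's lower leg becomes R2‖(R3+R4) = 1071 Ω, so V_mid = 7.91 × 1071/1401 = 6.047 V.
Stage 2 is itself unloaded: V_out = V_mid × R4/(R3+R4) = 6.047 × 9590/9980 = 5.81 V.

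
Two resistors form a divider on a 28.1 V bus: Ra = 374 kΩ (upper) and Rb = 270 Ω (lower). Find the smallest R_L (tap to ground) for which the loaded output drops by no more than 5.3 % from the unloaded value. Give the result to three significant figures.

Output resistance R_th = Ra‖Rb = (374000 × 270)/374300 = 269.8 Ω.
The fractional drop is R_th/(R_th + R_L); requiring this ≤ 0.0530 gives R_L ≥ R_th(1/0.0530 − 1) = 269.8 × 17.87 = 4.82 kΩ.

R_L(min) ≈ 4.82 kΩ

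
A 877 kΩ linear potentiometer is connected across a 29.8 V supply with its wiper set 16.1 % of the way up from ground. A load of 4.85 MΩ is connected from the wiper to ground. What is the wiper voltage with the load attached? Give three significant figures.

The wiper splits the pot into (1−α)R = 735.8 kΩ above and αR = 141.2 kΩ below.
Lower section ‖ load = 137.2 kΩ.
V_wiper = 29.8 × 137.2/(735.8 + 137.2) = 4.68 V.

V ≈ 4.68 V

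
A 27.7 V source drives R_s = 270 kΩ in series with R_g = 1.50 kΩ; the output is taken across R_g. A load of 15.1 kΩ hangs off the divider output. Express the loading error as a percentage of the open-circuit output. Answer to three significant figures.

The divider's output (Thévenin) resistance is R_s‖R_g = 1.492 kΩ.
Fractional drop under load = R_th/(R_th + R_L) = 1.492 / (1.492 + 15.1) = 0.08991.
So the output falls by 8.99 %.

8.99 %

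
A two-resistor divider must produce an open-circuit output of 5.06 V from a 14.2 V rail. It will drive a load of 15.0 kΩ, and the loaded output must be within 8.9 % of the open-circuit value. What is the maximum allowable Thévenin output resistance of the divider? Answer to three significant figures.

R_th ≤ 1.47 kΩ

Loading drop = R_th/(R_th + R_L) ≤ 0.0890, so R_th ≤ R_L · ε/(1−ε) = 15.0 kΩ × 0.0890/0.9110 = 1.47 kΩ.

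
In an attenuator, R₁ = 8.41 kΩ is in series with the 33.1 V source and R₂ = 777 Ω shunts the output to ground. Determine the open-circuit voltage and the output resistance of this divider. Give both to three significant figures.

V_th = 2.80 V, R_th = 711 Ω

V_th is the open-circuit tap voltage: 33.1 × 777/(8410 + 777) = 2.80 V.
With the supply zeroed, R₁ and R₂ appear in parallel from the tap: R_th = R₁‖R₂ = (8410 × 777)/9187 = 711 Ω.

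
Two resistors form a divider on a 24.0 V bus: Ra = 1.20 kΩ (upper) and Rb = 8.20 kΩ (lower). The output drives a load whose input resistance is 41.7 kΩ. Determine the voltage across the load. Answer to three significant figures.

V_out ≈ 20.4 V

The load sits in parallel with Rb: Rb‖R_L = (8.20 × 41.7) / (8.20 + 41.7) = 6.853 kΩ.
V_out = 24.0 × 6.853 / (1.20 + 6.853) = 24.0 × 6.853/8.053 = 20.4 V.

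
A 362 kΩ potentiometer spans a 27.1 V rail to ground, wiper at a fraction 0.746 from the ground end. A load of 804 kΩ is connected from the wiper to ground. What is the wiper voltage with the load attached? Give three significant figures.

The wiper splits the pot into (1−α)R = 91.95 kΩ above and αR = 270.1 kΩ below.
Lower section ‖ load = 202.2 kΩ.
V_wiper = 27.1 × 202.2/(91.95 + 202.2) = 18.6 V.

V ≈ 18.6 V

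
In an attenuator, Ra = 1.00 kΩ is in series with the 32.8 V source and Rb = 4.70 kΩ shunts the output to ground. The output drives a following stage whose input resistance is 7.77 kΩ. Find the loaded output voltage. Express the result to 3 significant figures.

The load sits in parallel with Rb: Rb‖R_L = (4.70 × 7.77) / (4.70 + 7.77) = 2.929 kΩ.
V_out = 32.8 × 2.929 / (1.00 + 2.929) = 32.8 × 2.929/3.929 = 24.5 V.
(Unloaded it would have been 27.0 V.)

V_out ≈ 24.5 V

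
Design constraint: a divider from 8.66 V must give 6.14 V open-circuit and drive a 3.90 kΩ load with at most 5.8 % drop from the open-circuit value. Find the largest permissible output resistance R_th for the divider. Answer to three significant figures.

Loading drop = R_th/(R_th + R_L) ≤ 0.0580, so R_th ≤ R_L · ε/(1−ε) = 3.90 kΩ × 0.0580/0.9420 = 240 Ω.

R_th ≤ 240 Ω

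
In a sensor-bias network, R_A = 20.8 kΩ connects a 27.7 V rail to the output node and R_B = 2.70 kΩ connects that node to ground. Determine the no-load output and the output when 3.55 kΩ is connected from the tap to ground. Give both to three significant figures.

Unloaded: 3.18 V; loaded: 1.90 V

Open-circuit: V = 27.7 × 2.70/(20.8 + 2.70) = 3.18 V.
With the load, R_B becomes R_B‖R_L = 1.534 kΩ, so V = 27.7 × 1.534/22.33 = 1.90 V.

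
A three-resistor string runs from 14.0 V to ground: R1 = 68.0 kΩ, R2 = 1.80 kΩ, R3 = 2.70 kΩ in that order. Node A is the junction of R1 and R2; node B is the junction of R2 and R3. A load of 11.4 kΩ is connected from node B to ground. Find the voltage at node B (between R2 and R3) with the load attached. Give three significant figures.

V ≈ 0.425 V

At node B, R3 is in parallel with the load: R3‖R_L = 2.183 kΩ.
Below node A the resistance is R2 + (R3‖R_L) = 3.983 kΩ, so V_A = 14.0 × 3.983/71.98 = 0.7747 V.
Then V_B = V_A × (R3‖R_L)/(R2 + R3‖R_L) = 0.7747 × 2.183/3.983 = 0.425 V.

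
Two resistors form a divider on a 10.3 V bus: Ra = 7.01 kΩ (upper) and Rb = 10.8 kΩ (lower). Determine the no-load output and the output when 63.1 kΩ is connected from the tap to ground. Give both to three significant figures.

Open-circuit: V = 10.3 × 10.8/(7.01 + 10.8) = 6.25 V.
With the load, Rb becomes Rb‖R_L = 9.222 kΩ, so V = 10.3 × 9.222/16.23 = 5.85 V.

Unloaded: 6.25 V; loaded: 5.85 V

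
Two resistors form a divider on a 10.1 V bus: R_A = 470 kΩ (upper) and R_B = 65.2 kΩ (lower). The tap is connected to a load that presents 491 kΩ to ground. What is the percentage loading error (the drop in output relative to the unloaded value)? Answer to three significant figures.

10.4 %

The divider's output (Thévenin) resistance is R_A‖R_B = 57.26 kΩ.
Fractional drop under load = R_th/(R_th + R_L) = 57.26 / (57.26 + 491) = 0.1044.
So the output falls by 10.4 %.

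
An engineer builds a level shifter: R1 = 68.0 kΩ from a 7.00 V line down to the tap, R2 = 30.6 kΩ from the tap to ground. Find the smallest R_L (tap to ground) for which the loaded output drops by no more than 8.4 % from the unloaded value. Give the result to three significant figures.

R_L(min) ≈ 230 kΩ

Output resistance R_th = R1‖R2 = (68.0 × 30.6)/98.60 = 21.10 kΩ.
The fractional drop is R_th/(R_th + R_L); requiring this ≤ 0.0840 gives R_L ≥ R_th(1/0.0840 − 1) = 21.10 × 10.90 = 230 kΩ.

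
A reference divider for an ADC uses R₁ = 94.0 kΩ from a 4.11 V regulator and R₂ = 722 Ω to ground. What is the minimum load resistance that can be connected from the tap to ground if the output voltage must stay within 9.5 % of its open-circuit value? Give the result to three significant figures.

Output resistance R_th = R₁‖R₂ = (94000 × 722)/94720 = 716.5 Ω.
The fractional drop is R_th/(R_th + R_L); requiring this ≤ 0.0950 gives R_L ≥ R_th(1/0.0950 − 1) = 716.5 × 9.526 = 6.83 kΩ.

R_L(min) ≈ 6.83 kΩ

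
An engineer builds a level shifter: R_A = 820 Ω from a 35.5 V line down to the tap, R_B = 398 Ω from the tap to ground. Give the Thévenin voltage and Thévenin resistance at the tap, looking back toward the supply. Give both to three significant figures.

V_th is the open-circuit tap voltage: 35.5 × 398/(820 + 398) = 11.6 V.
With the supply zeroed, R_A and R_B appear in parallel from the tap: R_th = R_A‖R_B = (820 × 398)/1218 = 268 Ω.

V_th = 11.6 V, R_th = 268 Ω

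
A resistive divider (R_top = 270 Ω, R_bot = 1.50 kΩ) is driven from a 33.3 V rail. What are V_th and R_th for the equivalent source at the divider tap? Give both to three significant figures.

V_th = 28.2 V, R_th = 229 Ω

V_th is the open-circuit tap voltage: 33.3 × 1500/(270 + 1500) = 28.2 V.
With the supply zeroed, R_top and R_bot appear in parallel from the tap: R_th = R_top‖R_bot = (270 × 1500)/1770 = 229 Ω.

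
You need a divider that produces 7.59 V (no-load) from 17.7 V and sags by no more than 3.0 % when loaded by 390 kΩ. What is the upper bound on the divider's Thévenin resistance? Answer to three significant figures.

R_th ≤ 12.1 kΩ

Loading drop = R_th/(R_th + R_L) ≤ 0.0300, so R_th ≤ R_L · ε/(1−ε) = 390 kΩ × 0.0300/0.9700 = 12.1 kΩ.
(Any R1, R2 with R2/(R1+R2) = 0.429 and R1‖R2 ≤ 12.1 kΩ will meet the spec.)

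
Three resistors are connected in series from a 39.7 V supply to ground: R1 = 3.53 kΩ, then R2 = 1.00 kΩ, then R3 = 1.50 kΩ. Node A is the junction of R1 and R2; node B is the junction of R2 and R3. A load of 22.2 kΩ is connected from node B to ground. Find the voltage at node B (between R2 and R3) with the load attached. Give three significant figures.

At node B, R3 is in parallel with the load: R3‖R_L = 1.405 kΩ.
Below node A the resistance is R2 + (R3‖R_L) = 2.405 kΩ, so V_A = 39.7 × 2.405/5.935 = 16.09 V.
Then V_B = V_A × (R3‖R_L)/(R2 + R3‖R_L) = 16.09 × 1.405/2.405 = 9.40 V.

V ≈ 9.40 V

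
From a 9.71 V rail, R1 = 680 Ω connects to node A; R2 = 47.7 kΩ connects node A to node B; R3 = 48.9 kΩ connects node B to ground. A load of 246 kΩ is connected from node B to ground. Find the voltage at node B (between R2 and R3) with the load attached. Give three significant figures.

V ≈ 4.44 V

At node B, R3 is in parallel with the load: R3‖R_L = 40790 Ω.
Below node A the resistance is R2 + (R3‖R_L) = 88490 Ω, so V_A = 9.71 × 88490/89170 = 9.636 V.
Then V_B = V_A × (R3‖R_L)/(R2 + R3‖R_L) = 9.636 × 40790/88490 = 4.44 V.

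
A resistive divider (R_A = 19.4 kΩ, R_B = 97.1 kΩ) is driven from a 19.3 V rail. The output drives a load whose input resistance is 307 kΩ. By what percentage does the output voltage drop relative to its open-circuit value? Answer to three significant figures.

5.00 %

The divider's output (Thévenin) resistance is R_A‖R_B = 16.17 kΩ.
Fractional drop under load = R_th/(R_th + R_L) = 16.17 / (16.17 + 307) = 0.05003.
So the output falls by 5.00 %.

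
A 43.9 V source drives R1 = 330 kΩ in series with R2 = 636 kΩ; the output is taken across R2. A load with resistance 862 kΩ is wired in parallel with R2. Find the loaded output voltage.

The load sits in parallel with R2: R2‖R_L = (636 × 862) / (636 + 862) = 366.0 kΩ.
V_out = 43.9 × 366.0 / (330 + 366.0) = 43.9 × 366.0/696.0 = 23.1 V.

V_out ≈ 23.1 V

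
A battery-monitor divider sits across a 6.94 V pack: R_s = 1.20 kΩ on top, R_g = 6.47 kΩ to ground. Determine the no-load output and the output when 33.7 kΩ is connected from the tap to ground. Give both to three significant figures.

Unloaded: 5.85 V; loaded: 5.68 V

Open-circuit: V = 6.94 × 6.47/(1.20 + 6.47) = 5.85 V.
With the load, R_g becomes R_g‖R_L = 5.428 kΩ, so V = 6.94 × 5.428/6.628 = 5.68 V.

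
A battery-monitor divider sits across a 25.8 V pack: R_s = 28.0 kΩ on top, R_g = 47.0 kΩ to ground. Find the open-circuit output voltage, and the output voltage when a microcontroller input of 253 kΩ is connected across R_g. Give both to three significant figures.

Open-circuit: V = 25.8 × 47.0/(28.0 + 47.0) = 16.2 V.
With the load, R_g becomes R_g‖R_L = 39.64 kΩ, so V = 25.8 × 39.64/67.64 = 15.1 V.

Unloaded: 16.2 V; loaded: 15.1 V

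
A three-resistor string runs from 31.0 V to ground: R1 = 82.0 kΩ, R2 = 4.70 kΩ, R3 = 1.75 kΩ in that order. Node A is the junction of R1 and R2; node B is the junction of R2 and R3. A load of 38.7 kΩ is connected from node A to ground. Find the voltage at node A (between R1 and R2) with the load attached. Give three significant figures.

Below node A the series string R2+R3 = 6.450 kΩ sits in parallel with the 38.7 kΩ load: 5.529 kΩ.
V_A = 31.0 × 5.529/(82.0 + 5.529) = 1.96 V.

V ≈ 1.96 V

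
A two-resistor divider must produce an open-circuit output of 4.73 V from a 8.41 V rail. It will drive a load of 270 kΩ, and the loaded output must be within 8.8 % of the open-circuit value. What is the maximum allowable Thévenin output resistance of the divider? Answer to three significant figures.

Loading drop = R_th/(R_th + R_L) ≤ 0.0880, so R_th ≤ R_L · ε/(1−ε) = 270 kΩ × 0.0880/0.9120 = 26.1 kΩ.
(Any R1, R2 with R2/(R1+R2) = 0.562 and R1‖R2 ≤ 26.1 kΩ will meet the spec.)

R_th ≤ 26.1 kΩ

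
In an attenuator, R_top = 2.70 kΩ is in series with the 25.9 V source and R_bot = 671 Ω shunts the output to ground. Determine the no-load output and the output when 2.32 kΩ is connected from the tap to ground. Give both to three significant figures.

Unloaded: 5.16 V; loaded: 4.19 V

Open-circuit: V = 25.9 × 671/(2700 + 671) = 5.16 V.
With the load, R_bot becomes R_bot‖R_L = 520.5 Ω, so V = 25.9 × 520.5/3220 = 4.19 V.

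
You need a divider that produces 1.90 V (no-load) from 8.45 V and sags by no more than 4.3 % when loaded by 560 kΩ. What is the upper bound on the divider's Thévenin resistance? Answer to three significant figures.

Loading drop = R_th/(R_th + R_L) ≤ 0.0430, so R_th ≤ R_L · ε/(1−ε) = 560 kΩ × 0.0430/0.9570 = 25.2 kΩ.

R_th ≤ 25.2 kΩ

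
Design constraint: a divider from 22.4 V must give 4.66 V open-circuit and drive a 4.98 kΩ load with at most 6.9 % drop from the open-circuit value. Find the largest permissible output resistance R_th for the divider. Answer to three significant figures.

Loading drop = R_th/(R_th + R_L) ≤ 0.0690, so R_th ≤ R_L · ε/(1−ε) = 4.98 kΩ × 0.0690/0.9310 = 369 Ω.
(Any R1, R2 with R2/(R1+R2) = 0.208 and R1‖R2 ≤ 369 Ω will meet the spec.)

R_th ≤ 369 Ω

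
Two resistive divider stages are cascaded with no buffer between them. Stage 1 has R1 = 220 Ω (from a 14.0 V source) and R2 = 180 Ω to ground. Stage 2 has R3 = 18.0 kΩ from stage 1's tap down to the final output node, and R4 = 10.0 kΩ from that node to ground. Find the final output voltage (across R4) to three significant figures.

V_out ≈ 2.24 V

Stage 2 presents R3+R4 = 28000 Ω as a load on stage 1's tap.
Stage 1's lower leg becomes R2‖(R3+R4) = 178.9 Ω, so V_mid = 14.0 × 178.9/398.9 = 6.278 V.
Stage 2 is itself unloaded: V_out = V_mid × R4/(R3+R4) = 6.278 × 10000/28000 = 2.24 V.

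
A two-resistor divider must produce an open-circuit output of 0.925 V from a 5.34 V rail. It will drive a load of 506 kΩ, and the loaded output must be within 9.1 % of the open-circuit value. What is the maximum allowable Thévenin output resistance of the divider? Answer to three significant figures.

R_th ≤ 50.7 kΩ

Loading drop = R_th/(R_th + R_L) ≤ 0.0910, so R_th ≤ R_L · ε/(1−ε) = 506 kΩ × 0.0910/0.9090 = 50.7 kΩ.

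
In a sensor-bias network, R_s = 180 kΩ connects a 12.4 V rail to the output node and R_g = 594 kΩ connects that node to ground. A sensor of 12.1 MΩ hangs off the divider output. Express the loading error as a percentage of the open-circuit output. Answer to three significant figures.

The divider's output (Thévenin) resistance is R_s‖R_g = 138.1 kΩ.
Fractional drop under load = R_th/(R_th + R_L) = 138.1 / (138.1 + 12100) = 0.01129.
So the output falls by 1.13 %.

1.13 %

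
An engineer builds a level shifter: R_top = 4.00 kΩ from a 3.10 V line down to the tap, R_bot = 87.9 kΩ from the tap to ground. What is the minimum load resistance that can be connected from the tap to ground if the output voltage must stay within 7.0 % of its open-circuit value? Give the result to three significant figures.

R_L(min) ≈ 50.8 kΩ

Output resistance R_th = R_top‖R_bot = (4.00 × 87.9)/91.90 = 3.826 kΩ.
The fractional drop is R_th/(R_th + R_L); requiring this ≤ 0.0700 gives R_L ≥ R_th(1/0.0700 − 1) = 3.826 × 13.29 = 50.8 kΩ.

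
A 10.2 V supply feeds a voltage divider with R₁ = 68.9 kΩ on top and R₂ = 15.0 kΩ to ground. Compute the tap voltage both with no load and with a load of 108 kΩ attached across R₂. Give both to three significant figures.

Open-circuit: V = 10.2 × 15.0/(68.9 + 15.0) = 1.82 V.
With the load, R₂ becomes R₂‖R_L = 13.17 kΩ, so V = 10.2 × 13.17/82.07 = 1.64 V.

Unloaded: 1.82 V; loaded: 1.64 V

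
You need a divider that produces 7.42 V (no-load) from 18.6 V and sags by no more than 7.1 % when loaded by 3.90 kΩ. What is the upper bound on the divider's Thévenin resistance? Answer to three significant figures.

R_th ≤ 298 Ω

Loading drop = R_th/(R_th + R_L) ≤ 0.0710, so R_th ≤ R_L · ε/(1−ε) = 3.90 kΩ × 0.0710/0.9290 = 298 Ω.
(Any R1, R2 with R2/(R1+R2) = 0.399 and R1‖R2 ≤ 298 Ω will meet the spec.)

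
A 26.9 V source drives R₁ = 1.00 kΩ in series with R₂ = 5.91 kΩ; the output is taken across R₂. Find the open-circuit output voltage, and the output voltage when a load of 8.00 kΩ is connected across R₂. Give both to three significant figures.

Unloaded: 23.0 V; loaded: 20.8 V

Open-circuit: V = 26.9 × 5.91/(1.00 + 5.91) = 23.0 V.
With the load, R₂ becomes R₂‖R_L = 3.399 kΩ, so V = 26.9 × 3.399/4.399 = 20.8 V.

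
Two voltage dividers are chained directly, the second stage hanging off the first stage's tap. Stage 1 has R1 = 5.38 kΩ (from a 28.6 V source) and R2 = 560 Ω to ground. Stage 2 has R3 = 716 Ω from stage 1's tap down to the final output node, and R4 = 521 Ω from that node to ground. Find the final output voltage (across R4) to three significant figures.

V_out ≈ 0.805 V

Stage 2 presents R3+R4 = 1237 Ω as a load on stage 1's tap.
Stage 1's lower leg becomes R2‖(R3+R4) = 385.5 Ω, so V_mid = 28.6 × 385.5/5765 = 1.912 V.
Stage 2 is itself unloaded: V_out = V_mid × R4/(R3+R4) = 1.912 × 521/1237 = 0.805 V.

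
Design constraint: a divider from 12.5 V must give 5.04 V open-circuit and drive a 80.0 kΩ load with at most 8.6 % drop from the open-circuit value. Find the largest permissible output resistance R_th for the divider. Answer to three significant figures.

Loading drop = R_th/(R_th + R_L) ≤ 0.0860, so R_th ≤ R_L · ε/(1−ε) = 80.0 kΩ × 0.0860/0.9140 = 7.53 kΩ.

R_th ≤ 7.53 kΩ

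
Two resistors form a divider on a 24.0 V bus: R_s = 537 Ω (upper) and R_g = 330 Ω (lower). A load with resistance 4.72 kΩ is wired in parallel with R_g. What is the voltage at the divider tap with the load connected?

The load sits in parallel with R_g: R_g‖R_L = (330 × 4720) / (330 + 4720) = 308.4 Ω.
V_out = 24.0 × 308.4 / (537 + 308.4) = 24.0 × 308.4/845.4 = 8.76 V.

V_out ≈ 8.76 V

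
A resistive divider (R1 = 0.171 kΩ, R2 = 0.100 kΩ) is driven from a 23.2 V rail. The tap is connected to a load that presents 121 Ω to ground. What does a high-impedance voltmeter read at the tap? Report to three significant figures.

V_out ≈ 5.63 V

The load sits in parallel with R2: R2‖R_L = (100 × 121) / (100 + 121) = 54.75 Ω.
V_out = 23.2 × 54.75 / (171 + 54.75) = 23.2 × 54.75/225.8 = 5.63 V.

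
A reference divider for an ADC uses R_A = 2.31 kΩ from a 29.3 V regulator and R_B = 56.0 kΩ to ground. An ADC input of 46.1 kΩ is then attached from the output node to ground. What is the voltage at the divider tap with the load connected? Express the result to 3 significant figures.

V_out ≈ 26.8 V

The load sits in parallel with R_B: R_B‖R_L = (56.0 × 46.1) / (56.0 + 46.1) = 25.29 kΩ.
V_out = 29.3 × 25.29 / (2.31 + 25.29) = 29.3 × 25.29/27.60 = 26.8 V.
(Unloaded it would have been 28.1 V.)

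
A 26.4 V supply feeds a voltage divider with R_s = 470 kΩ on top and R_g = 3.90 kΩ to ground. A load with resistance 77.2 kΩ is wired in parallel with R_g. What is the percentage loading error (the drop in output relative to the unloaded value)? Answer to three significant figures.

4.77 %

The divider's output (Thévenin) resistance is R_s‖R_g = 3.868 kΩ.
Fractional drop under load = R_th/(R_th + R_L) = 3.868 / (3.868 + 77.2) = 0.04771.
So the output falls by 4.77 %.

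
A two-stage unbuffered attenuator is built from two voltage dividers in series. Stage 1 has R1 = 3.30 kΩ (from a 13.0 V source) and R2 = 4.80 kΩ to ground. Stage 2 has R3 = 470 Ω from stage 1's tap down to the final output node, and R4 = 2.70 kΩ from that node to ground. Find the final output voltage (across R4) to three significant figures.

Stage 2 presents R3+R4 = 3170 Ω as a load on stage 1's tap.
Stage 1's lower leg becomes R2‖(R3+R4) = 1909 Ω, so V_mid = 13.0 × 1909/5209 = 4.765 V.
Stage 2 is itself unloaded: V_out = V_mid × R4/(R3+R4) = 4.765 × 2700/3170 = 4.06 V.

V_out ≈ 4.06 V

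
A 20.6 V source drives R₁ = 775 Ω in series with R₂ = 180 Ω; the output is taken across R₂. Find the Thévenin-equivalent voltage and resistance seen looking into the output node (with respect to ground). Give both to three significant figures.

V_th = 3.88 V, R_th = 146 Ω

V_th is the open-circuit tap voltage: 20.6 × 180/(775 + 180) = 3.88 V.
With the supply zeroed, R₁ and R₂ appear in parallel from the tap: R_th = R₁‖R₂ = (775 × 180)/955.0 = 146 Ω.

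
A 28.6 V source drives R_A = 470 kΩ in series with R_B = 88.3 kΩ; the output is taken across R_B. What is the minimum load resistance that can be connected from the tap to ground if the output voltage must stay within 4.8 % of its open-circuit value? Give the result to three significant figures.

Output resistance R_th = R_A‖R_B = (470 × 88.3)/558.3 = 74.33 kΩ.
The fractional drop is R_th/(R_th + R_L); requiring this ≤ 0.0480 gives R_L ≥ R_th(1/0.0480 − 1) = 74.33 × 19.83 = 1.47 MΩ.

R_L(min) ≈ 1.47 MΩ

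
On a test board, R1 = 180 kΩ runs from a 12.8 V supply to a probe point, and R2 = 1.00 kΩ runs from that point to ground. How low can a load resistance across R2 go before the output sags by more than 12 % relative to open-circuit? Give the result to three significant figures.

R_L(min) ≈ 7.29 kΩ

Output resistance R_th = R1‖R2 = (180000 × 1000)/181000 = 994.5 Ω.
The fractional drop is R_th/(R_th + R_L); requiring this ≤ 0.120 gives R_L ≥ R_th(1/0.120 − 1) = 994.5 × 7.333 = 7.29 kΩ.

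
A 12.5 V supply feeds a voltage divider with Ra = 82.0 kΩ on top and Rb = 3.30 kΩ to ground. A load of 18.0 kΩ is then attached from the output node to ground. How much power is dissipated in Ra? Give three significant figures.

Total resistance from the source is Ra + (Rb‖R_L) = 84.79 kΩ, so I = 12.5/84.79 kΩ = 0.1474 mA.
P = I²·Ra = (0.1474 mA)² × 82.0 kΩ = 1.78 mW.

P ≈ 1.78 mW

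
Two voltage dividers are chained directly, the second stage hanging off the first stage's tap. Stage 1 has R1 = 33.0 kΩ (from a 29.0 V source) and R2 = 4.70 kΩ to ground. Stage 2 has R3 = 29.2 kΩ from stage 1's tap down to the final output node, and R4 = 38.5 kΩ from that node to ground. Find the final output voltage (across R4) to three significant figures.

V_out ≈ 1.94 V

Stage 2 presents R3+R4 = 67.70 kΩ as a load on stage 1's tap.
Stage 1's lower leg becomes R2‖(R3+R4) = 4.395 kΩ, so V_mid = 29.0 × 4.395/37.39 = 3.408 V.
Stage 2 is itself unloaded: V_out = V_mid × R4/(R3+R4) = 3.408 × 38.5/67.70 = 1.94 V.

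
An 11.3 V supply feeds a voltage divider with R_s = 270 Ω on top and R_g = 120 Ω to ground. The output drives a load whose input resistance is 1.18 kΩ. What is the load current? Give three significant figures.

R_g‖R_L = 108.9 Ω; V_out = 11.3 × 108.9/378.9 = 3.248 V.
I_L = V_out / R_L = 3.248 / 1.18 kΩ = 2.75 mA.

I_L ≈ 2.75 mA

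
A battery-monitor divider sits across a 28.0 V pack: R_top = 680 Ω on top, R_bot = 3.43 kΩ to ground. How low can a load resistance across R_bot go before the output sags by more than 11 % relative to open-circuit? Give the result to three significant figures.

R_L(min) ≈ 4.59 kΩ

Output resistance R_th = R_top‖R_bot = (680 × 3430)/4110 = 567.5 Ω.
The fractional drop is R_th/(R_th + R_L); requiring this ≤ 0.110 gives R_L ≥ R_th(1/0.110 − 1) = 567.5 × 8.091 = 4.59 kΩ.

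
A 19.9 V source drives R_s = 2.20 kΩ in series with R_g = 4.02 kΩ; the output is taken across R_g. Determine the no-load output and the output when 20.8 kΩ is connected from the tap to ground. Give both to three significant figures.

Open-circuit: V = 19.9 × 4.02/(2.20 + 4.02) = 12.9 V.
With the load, R_g becomes R_g‖R_L = 3.369 kΩ, so V = 19.9 × 3.369/5.569 = 12.0 V.

Unloaded: 12.9 V; loaded: 12.0 V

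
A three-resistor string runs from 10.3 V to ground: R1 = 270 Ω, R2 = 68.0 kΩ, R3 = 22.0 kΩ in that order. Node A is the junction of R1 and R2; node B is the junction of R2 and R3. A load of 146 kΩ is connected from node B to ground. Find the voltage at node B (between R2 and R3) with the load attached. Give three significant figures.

V ≈ 2.25 V

At node B, R3 is in parallel with the load: R3‖R_L = 19120 Ω.
Below node A the resistance is R2 + (R3‖R_L) = 87120 Ω, so V_A = 10.3 × 87120/87390 = 10.27 V.
Then V_B = V_A × (R3‖R_L)/(R2 + R3‖R_L) = 10.27 × 19120/87120 = 2.25 V.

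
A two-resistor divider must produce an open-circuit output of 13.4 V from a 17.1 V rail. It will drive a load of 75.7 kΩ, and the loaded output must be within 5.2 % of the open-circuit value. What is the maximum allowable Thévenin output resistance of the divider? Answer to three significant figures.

Loading drop = R_th/(R_th + R_L) ≤ 0.0520, so R_th ≤ R_L · ε/(1−ε) = 75.7 kΩ × 0.0520/0.9480 = 4.15 kΩ.

R_th ≤ 4.15 kΩ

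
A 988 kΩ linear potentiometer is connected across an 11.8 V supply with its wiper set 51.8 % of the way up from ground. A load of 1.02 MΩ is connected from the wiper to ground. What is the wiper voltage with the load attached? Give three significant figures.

The wiper splits the pot into (1−α)R = 476.2 kΩ above and αR = 511.8 kΩ below.
Lower section ‖ load = 340.8 kΩ.
V_wiper = 11.8 × 340.8/(476.2 + 340.8) = 4.92 V.

V ≈ 4.92 V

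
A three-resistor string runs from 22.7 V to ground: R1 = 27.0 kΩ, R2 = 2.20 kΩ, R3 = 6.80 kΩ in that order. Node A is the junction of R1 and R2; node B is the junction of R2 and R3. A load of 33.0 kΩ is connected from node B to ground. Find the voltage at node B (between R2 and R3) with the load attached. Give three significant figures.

At node B, R3 is in parallel with the load: R3‖R_L = 5.638 kΩ.
Below node A the resistance is R2 + (R3‖R_L) = 7.838 kΩ, so V_A = 22.7 × 7.838/34.84 = 5.107 V.
Then V_B = V_A × (R3‖R_L)/(R2 + R3‖R_L) = 5.107 × 5.638/7.838 = 3.67 V.

V ≈ 3.67 V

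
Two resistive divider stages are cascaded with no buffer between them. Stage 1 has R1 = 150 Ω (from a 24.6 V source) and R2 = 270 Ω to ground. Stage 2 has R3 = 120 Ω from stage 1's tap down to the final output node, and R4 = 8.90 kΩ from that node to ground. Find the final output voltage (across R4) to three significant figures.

V_out ≈ 15.4 V

Stage 2 presents R3+R4 = 9020 Ω as a load on stage 1's tap.
Stage 1's lower leg becomes R2‖(R3+R4) = 262.2 Ω, so V_mid = 24.6 × 262.2/412.2 = 15.65 V.
Stage 2 is itself unloaded: V_out = V_mid × R4/(R3+R4) = 15.65 × 8900/9020 = 15.4 V.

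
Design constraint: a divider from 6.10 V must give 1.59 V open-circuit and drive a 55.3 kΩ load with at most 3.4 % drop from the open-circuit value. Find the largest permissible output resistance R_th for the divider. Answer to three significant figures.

R_th ≤ 1.95 kΩ

Loading drop = R_th/(R_th + R_L) ≤ 0.0340, so R_th ≤ R_L · ε/(1−ε) = 55.3 kΩ × 0.0340/0.9660 = 1.95 kΩ.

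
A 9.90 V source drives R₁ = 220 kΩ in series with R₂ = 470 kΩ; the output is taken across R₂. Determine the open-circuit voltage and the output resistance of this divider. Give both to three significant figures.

V_th is the open-circuit tap voltage: 9.90 × 470/(220 + 470) = 6.74 V.
With the supply zeroed, R₁ and R₂ appear in parallel from the tap: R_th = R₁‖R₂ = (220 × 470)/690.0 = 150 kΩ.

V_th = 6.74 V, R_th = 150 kΩ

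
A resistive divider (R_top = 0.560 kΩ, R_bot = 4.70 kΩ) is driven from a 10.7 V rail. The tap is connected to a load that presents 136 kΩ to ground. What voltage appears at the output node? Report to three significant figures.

The load sits in parallel with R_bot: R_bot‖R_L = (4700 × 136000) / (4700 + 136000) = 4543 Ω.
V_out = 10.7 × 4543 / (560 + 4543) = 10.7 × 4543/5103 = 9.53 V.

V_out ≈ 9.53 V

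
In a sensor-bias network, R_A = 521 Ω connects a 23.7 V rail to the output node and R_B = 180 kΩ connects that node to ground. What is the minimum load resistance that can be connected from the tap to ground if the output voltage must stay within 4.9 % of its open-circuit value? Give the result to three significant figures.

R_L(min) ≈ 10.1 kΩ

Output resistance R_th = R_A‖R_B = (521 × 180000)/180500 = 519.5 Ω.
The fractional drop is R_th/(R_th + R_L); requiring this ≤ 0.0490 gives R_L ≥ R_th(1/0.0490 − 1) = 519.5 × 19.41 = 10.1 kΩ.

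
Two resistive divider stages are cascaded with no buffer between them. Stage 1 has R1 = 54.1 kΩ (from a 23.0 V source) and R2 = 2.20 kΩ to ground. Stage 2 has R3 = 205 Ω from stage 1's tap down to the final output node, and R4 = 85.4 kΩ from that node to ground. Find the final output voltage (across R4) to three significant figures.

Stage 2 presents R3+R4 = 85600 Ω as a load on stage 1's tap.
Stage 1's lower leg becomes R2‖(R3+R4) = 2145 Ω, so V_mid = 23.0 × 2145/56240 = 0.8771 V.
Stage 2 is itself unloaded: V_out = V_mid × R4/(R3+R4) = 0.8771 × 85400/85600 = 0.875 V.

V_out ≈ 0.875 V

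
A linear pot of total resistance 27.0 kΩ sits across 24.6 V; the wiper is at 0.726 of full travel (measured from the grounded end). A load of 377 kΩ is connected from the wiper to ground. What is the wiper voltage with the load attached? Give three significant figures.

The wiper splits the pot into (1−α)R = 7.398 kΩ above and αR = 19.60 kΩ below.
Lower section ‖ load = 18.63 kΩ.
V_wiper = 24.6 × 18.63/(7.398 + 18.63) = 17.6 V.

V ≈ 17.6 V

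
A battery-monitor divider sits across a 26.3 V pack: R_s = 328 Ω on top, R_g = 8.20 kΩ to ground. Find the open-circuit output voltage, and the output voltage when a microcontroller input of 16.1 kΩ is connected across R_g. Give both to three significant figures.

Open-circuit: V = 26.3 × 8200/(328 + 8200) = 25.3 V.
With the load, R_g becomes R_g‖R_L = 5433 Ω, so V = 26.3 × 5433/5761 = 24.8 V.

Unloaded: 25.3 V; loaded: 24.8 V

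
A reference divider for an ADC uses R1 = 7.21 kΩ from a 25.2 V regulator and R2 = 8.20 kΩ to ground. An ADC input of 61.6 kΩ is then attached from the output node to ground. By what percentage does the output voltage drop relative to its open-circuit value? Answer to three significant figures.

5.86 %

The divider's output (Thévenin) resistance is R1‖R2 = 3.837 kΩ.
Fractional drop under load = R_th/(R_th + R_L) = 3.837 / (3.837 + 61.6) = 0.05863.
So the output falls by 5.86 %.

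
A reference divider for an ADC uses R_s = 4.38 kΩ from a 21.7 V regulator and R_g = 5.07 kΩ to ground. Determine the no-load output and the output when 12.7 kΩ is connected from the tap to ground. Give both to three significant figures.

Open-circuit: V = 21.7 × 5.07/(4.38 + 5.07) = 11.6 V.
With the load, R_g becomes R_g‖R_L = 3.623 kΩ, so V = 21.7 × 3.623/8.003 = 9.82 V.

Unloaded: 11.6 V; loaded: 9.82 V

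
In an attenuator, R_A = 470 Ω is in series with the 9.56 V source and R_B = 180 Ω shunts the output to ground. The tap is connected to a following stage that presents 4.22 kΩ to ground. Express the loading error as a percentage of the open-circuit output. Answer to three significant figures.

2.99 %

The divider's output (Thévenin) resistance is R_A‖R_B = 130.2 Ω.
Fractional drop under load = R_th/(R_th + R_L) = 130.2 / (130.2 + 4220) = 0.02992.
So the output falls by 2.99 %.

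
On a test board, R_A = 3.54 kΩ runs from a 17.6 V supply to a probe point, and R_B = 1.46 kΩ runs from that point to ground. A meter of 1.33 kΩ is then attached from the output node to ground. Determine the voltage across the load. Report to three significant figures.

V_out ≈ 2.89 V

The load sits in parallel with R_B: R_B‖R_L = (1.46 × 1.33) / (1.46 + 1.33) = 0.6960 kΩ.
V_out = 17.6 × 0.6960 / (3.54 + 0.6960) = 17.6 × 0.6960/4.236 = 2.89 V.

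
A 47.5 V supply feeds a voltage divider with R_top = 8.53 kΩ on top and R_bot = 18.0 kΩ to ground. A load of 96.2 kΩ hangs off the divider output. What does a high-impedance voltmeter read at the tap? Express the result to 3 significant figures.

The load sits in parallel with R_bot: R_bot‖R_L = (18.0 × 96.2) / (18.0 + 96.2) = 15.16 kΩ.
V_out = 47.5 × 15.16 / (8.53 + 15.16) = 47.5 × 15.16/23.69 = 30.4 V.
(Unloaded it would have been 32.2 V.)

V_out ≈ 30.4 V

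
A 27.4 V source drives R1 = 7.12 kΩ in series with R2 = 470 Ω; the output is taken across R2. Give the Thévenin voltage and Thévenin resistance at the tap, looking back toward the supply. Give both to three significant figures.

V_th = 1.70 V, R_th = 441 Ω

V_th is the open-circuit tap voltage: 27.4 × 470/(7120 + 470) = 1.70 V.
With the supply zeroed, R1 and R2 appear in parallel from the tap: R_th = R1‖R2 = (7120 × 470)/7590 = 441 Ω.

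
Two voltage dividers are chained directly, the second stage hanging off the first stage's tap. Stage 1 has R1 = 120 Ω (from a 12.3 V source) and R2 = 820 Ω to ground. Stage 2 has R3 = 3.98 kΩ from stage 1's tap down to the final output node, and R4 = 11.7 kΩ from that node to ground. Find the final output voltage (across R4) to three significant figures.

V_out ≈ 7.95 V

Stage 2 presents R3+R4 = 15680 Ω as a load on stage 1's tap.
Stage 1's lower leg becomes R2‖(R3+R4) = 779.2 Ω, so V_mid = 12.3 × 779.2/899.2 = 10.66 V.
Stage 2 is itself unloaded: V_out = V_mid × R4/(R3+R4) = 10.66 × 11700/15680 = 7.95 V.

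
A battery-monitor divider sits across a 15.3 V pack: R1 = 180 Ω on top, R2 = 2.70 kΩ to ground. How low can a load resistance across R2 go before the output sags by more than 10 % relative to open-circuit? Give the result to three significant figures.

Output resistance R_th = R1‖R2 = (180 × 2700)/2880 = 168.8 Ω.
The fractional drop is R_th/(R_th + R_L); requiring this ≤ 0.100 gives R_L ≥ R_th(1/0.100 − 1) = 168.8 × 9.000 = 1.52 kΩ.

R_L(min) ≈ 1.52 kΩ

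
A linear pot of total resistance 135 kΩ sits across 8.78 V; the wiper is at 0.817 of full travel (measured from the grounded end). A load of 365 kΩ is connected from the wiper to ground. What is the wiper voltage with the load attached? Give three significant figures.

The wiper splits the pot into (1−α)R = 24.71 kΩ above and αR = 110.3 kΩ below.
Lower section ‖ load = 84.70 kΩ.
V_wiper = 8.78 × 84.70/(24.71 + 84.70) = 6.80 V.

V ≈ 6.80 V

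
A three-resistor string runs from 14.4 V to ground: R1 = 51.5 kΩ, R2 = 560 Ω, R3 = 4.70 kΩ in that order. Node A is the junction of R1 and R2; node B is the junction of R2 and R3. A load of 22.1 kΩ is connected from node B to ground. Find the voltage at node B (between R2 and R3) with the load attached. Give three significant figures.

V ≈ 0.998 V

At node B, R3 is in parallel with the load: R3‖R_L = 3876 Ω.
Below node A the resistance is R2 + (R3‖R_L) = 4436 Ω, so V_A = 14.4 × 4436/55940 = 1.142 V.
Then V_B = V_A × (R3‖R_L)/(R2 + R3‖R_L) = 1.142 × 3876/4436 = 0.998 V.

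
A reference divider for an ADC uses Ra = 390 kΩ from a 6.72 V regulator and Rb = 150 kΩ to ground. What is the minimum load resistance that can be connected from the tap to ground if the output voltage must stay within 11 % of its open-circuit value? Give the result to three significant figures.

Output resistance R_th = Ra‖Rb = (390 × 150)/540.0 = 108.3 kΩ.
The fractional drop is R_th/(R_th + R_L); requiring this ≤ 0.110 gives R_L ≥ R_th(1/0.110 − 1) = 108.3 × 8.091 = 877 kΩ.

R_L(min) ≈ 877 kΩ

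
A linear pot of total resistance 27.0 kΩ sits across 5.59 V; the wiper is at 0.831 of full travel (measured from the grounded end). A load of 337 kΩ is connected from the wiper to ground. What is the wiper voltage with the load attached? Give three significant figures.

The wiper splits the pot into (1−α)R = 4.563 kΩ above and αR = 22.44 kΩ below.
Lower section ‖ load = 21.04 kΩ.
V_wiper = 5.59 × 21.04/(4.563 + 21.04) = 4.59 V.

V ≈ 4.59 V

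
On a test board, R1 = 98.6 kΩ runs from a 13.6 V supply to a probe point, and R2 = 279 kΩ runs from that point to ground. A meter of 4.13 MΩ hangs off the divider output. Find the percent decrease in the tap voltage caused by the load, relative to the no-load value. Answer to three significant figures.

The divider's output (Thévenin) resistance is R1‖R2 = 72.85 kΩ.
Fractional drop under load = R_th/(R_th + R_L) = 72.85 / (72.85 + 4130) = 0.01733.
So the output falls by 1.73 %.

1.73 %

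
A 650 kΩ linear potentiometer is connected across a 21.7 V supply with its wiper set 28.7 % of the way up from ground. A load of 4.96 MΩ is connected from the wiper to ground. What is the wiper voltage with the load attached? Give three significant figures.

V ≈ 6.07 V

The wiper splits the pot into (1−α)R = 463.5 kΩ above and αR = 186.5 kΩ below.
Lower section ‖ load = 179.8 kΩ.
V_wiper = 21.7 × 179.8/(463.5 + 179.8) = 6.07 V.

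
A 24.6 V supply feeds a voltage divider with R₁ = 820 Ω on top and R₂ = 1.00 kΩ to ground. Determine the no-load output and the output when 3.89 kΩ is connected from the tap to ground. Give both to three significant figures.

Unloaded: 13.5 V; loaded: 12.1 V

Open-circuit: V = 24.6 × 1000/(820 + 1000) = 13.5 V.
With the load, R₂ becomes R₂‖R_L = 795.5 Ω, so V = 24.6 × 795.5/1616 = 12.1 V.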